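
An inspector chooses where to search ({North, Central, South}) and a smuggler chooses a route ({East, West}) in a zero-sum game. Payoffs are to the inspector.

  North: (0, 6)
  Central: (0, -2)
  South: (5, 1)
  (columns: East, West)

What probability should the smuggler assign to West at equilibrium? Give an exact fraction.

1/2

Row minima: North → 0, Central → -2, South → 1; maximin = 1.
Column maxima: East → 5, West → 6; minimax = 5.
1 ≠ 5, so there is no saddle point; optimal play is mixed.
Central is strictly dominated by South, so the inspector never plays it.
On the remaining 2×2 (North, South vs East, West):
Let the inspector play North with probability p. Expected payoff against East: 0p + 5(1−p) = −5p + 5; against West: 6p + 1(1−p) = 5p + 1.
Setting these equal: −5p + 5 = 5p + 1 ⇒ −10p = -4 ⇒ p = 2/5, and the value is (-5)·(2/5) + 5 = 3.
For the smuggler: with q = P(East), equating North's and South's payoffs gives −6q + 6 = 4q + 1 ⇒ q = 1/2.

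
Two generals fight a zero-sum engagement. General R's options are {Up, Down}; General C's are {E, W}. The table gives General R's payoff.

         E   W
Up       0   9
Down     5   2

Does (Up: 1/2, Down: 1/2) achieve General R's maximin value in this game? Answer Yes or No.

Against E this mix gives (1/2)·0 + (1/2)·5 = 5/2.
Against W this mix gives (1/2)·9 + (1/2)·2 = 11/2.
General C will play E, holding General R to 5/2. Shifting weight toward the row that does better against E would raise this floor (the equalizing mix achieves 15/4 against both E and W), so the proposed strategy is not optimal.

No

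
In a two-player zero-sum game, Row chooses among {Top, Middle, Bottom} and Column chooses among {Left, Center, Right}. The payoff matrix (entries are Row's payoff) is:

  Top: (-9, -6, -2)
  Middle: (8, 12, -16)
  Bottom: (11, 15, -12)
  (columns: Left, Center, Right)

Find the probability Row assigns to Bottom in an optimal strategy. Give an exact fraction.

7/30

Row minima: Top → -9, Middle → -16, Bottom → -12; maximin = -9.
Column maxima: Left → 11, Center → 15, Right → -2; minimax = -2.
-9 ≠ -2, so there is no saddle point; optimal play is mixed.
Middle is strictly dominated by Bottom, so Row never plays it.
Center is strictly dominated by Left (it gives Row strictly more in every row), so Column never plays it.
On the remaining 2×2 (Top, Bottom vs Left, Right):
Let Row play Top with probability p. Expected payoff against Left: (-9)p + 11(1−p) = −20p + 11; against Right: (-2)p + (-12)(1−p) = 10p − 12.
Setting these equal: −20p + 11 = 10p − 12 ⇒ −30p = -23 ⇒ p = 23/30, and the value is (-20)·(23/30) + 11 = -13/3.
For Column: with q = P(Left), equating Top's and Bottom's payoffs gives −7q − 2 = 23q − 12 ⇒ q = 1/3.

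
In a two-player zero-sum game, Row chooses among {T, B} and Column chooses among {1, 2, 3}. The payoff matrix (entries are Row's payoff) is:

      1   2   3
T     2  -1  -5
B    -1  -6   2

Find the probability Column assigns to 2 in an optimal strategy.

Row minima: T → -5, B → -6; maximin = -5.
Column maxima: 1 → 2, 2 → -1, 3 → 2; minimax = -1.
-5 ≠ -1, so there is no saddle point; optimal play is mixed.
1 is strictly dominated by 2 (it gives Row strictly more in every row), so Column never plays it.
On the remaining 2×2 (T, B vs 2, 3):
Let Row play T with probability p. Expected payoff against 2: (-1)p + (-6)(1−p) = 5p − 6; against 3: (-5)p + 2(1−p) = −7p + 2.
Setting these equal: 5p − 6 = −7p + 2 ⇒ 12p = 8 ⇒ p = 2/3, and the value is (5)·(2/3) − 6 = -8/3.
For Column: with q = P(2), equating T's and B's payoffs gives 4q − 5 = −8q + 2 ⇒ q = 7/12.

7/12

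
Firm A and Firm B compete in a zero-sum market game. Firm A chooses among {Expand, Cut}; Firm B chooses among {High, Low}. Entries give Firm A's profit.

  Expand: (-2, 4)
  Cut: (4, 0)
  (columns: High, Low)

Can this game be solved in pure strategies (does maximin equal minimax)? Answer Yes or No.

No

Row minima: Expand → -2, Cut → 0; maximin = 0.
Column maxima: High → 4, Low → 4; minimax = 4.
0 ≠ 4, so no pure-strategy equilibrium exists.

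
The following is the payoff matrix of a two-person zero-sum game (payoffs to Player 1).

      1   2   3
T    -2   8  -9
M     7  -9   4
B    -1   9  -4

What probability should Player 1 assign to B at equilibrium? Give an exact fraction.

Row minima: T → -9, M → -9, B → -4; maximin = -4.
Column maxima: 1 → 7, 2 → 9, 3 → 4; minimax = 4.
-4 ≠ 4, so there is no saddle point; optimal play is mixed.
T is strictly dominated by B, so Player 1 never plays it.
1 is strictly dominated by 3 (it gives Player 1 strictly more in every row), so Player 2 never plays it.
On the remaining 2×2 (M, B vs 2, 3):
Let Player 1 play M with probability p. Expected payoff against 2: (-9)p + 9(1−p) = −18p + 9; against 3: 4p + (-4)(1−p) = 8p − 4.
Setting these equal: −18p + 9 = 8p − 4 ⇒ −26p = -13 ⇒ p = 1/2, and the value is (-18)·(1/2) + 9 = 0.
For Player 2: with q = P(2), equating M's and B's payoffs gives −13q + 4 = 13q − 4 ⇒ q = 4/13.

1/2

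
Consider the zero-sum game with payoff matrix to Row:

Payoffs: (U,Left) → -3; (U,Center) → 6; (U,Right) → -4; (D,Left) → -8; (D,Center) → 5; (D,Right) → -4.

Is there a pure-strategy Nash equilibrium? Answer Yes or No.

Yes

Row minima: U → -4, D → -8; maximin = -4.
Column maxima: Left → -3, Center → 6, Right → -4; minimax = -4.
maximin = minimax = -4, so a saddle point exists.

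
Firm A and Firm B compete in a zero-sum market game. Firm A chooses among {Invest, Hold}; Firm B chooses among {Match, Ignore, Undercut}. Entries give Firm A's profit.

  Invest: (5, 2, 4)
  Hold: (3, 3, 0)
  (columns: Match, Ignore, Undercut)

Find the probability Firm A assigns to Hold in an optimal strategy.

Row minima: Invest → 2, Hold → 0; maximin = 2.
Column maxima: Match → 5, Ignore → 3, Undercut → 4; minimax = 3.
2 ≠ 3, so there is no saddle point; optimal play is mixed.
Match is strictly dominated by Undercut (it gives Firm A strictly more in every row), so Firm B never plays it.
On the remaining 2×2 (Invest, Hold vs Ignore, Undercut):
Let Firm A play Invest with probability p. Expected payoff against Ignore: 2p + 3(1−p) = −p + 3; against Undercut: 4p + 0(1−p) = 4p.
Setting these equal: −p + 3 = 4p ⇒ −5p = -3 ⇒ p = 3/5, and the value is (-1)·(3/5) + 3 = 12/5.
For Firm B: with q = P(Ignore), equating Invest's and Hold's payoffs gives −2q + 4 = 3q ⇒ q = 4/5.

2/5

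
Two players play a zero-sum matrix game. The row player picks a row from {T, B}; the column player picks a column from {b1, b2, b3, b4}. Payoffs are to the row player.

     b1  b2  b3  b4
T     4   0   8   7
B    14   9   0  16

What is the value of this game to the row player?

Row minima: T → 0, B → 0; maximin = 0.
Column maxima: b1 → 14, b2 → 9, b3 → 8, b4 → 16; minimax = 8.
0 ≠ 8, so there is no saddle point; optimal play is mixed.
b1 is strictly dominated by b2 (it gives the row player strictly more in every row), so the column player never plays it.
b4 is strictly dominated by b2 (it gives the row player strictly more in every row), so the column player never plays it.
On the remaining 2×2 (T, B vs b2, b3):
Let the row player play T with probability p. Expected payoff against b2: 0p + 9(1−p) = −9p + 9; against b3: 8p + 0(1−p) = 8p.
Setting these equal: −9p + 9 = 8p ⇒ −17p = -9 ⇒ p = 9/17, and the value is (-9)·(9/17) + 9 = 72/17.
For the column player: with q = P(b2), equating T's and B's payoffs gives −8q + 8 = 9q ⇒ q = 8/17.

72/17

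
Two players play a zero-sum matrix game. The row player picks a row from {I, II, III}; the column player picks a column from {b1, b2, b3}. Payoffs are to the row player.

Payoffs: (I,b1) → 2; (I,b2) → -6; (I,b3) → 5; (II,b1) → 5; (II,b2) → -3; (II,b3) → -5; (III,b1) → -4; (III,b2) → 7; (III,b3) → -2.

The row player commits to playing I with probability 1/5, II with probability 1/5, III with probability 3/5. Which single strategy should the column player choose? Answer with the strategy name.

b3

If the column player plays b1, the row player's expected payoff is (1/5)·2 + (1/5)·5 + (3/5)·(-4) = -1.
If the column player plays b2, the row player's expected payoff is (1/5)·(-6) + (1/5)·(-3) + (3/5)·7 = 12/5.
If the column player plays b3, the row player's expected payoff is (1/5)·5 + (1/5)·(-5) + (3/5)·(-2) = -6/5.
The column player minimizes the row player's payoff; the smallest is -6/5, so the best response is b3.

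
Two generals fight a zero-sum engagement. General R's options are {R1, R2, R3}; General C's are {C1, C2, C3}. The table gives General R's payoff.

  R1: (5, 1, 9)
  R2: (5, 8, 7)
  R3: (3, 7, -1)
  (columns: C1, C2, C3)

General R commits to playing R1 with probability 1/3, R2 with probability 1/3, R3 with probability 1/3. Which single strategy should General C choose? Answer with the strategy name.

If General C plays C1, General R's expected payoff is (1/3)·5 + (1/3)·5 + (1/3)·3 = 13/3.
If General C plays C2, General R's expected payoff is (1/3)·1 + (1/3)·8 + (1/3)·7 = 16/3.
If General C plays C3, General R's expected payoff is (1/3)·9 + (1/3)·7 + (1/3)·(-1) = 5.
General C minimizes General R's payoff; the smallest is 13/3, so the best response is C1.

C1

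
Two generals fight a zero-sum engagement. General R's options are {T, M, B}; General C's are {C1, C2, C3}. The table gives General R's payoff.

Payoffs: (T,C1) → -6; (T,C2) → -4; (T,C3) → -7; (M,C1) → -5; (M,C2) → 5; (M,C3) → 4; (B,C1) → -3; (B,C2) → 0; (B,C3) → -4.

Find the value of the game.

-16/5

Row minima: T → -7, M → -5, B → -4; maximin = -4.
Column maxima: C1 → -3, C2 → 5, C3 → 4; minimax = -3.
-4 ≠ -3, so there is no saddle point; optimal play is mixed.
T is strictly dominated by M, so General R never plays it.
C2 is strictly dominated by C1 (it gives General R strictly more in every row), so General C never plays it.
On the remaining 2×2 (M, B vs C1, C3):
Let General R play M with probability p. Expected payoff against C1: (-5)p + (-3)(1−p) = −2p − 3; against C3: 4p + (-4)(1−p) = 8p − 4.
Setting these equal: −2p − 3 = 8p − 4 ⇒ −10p = -1 ⇒ p = 1/10, and the value is (-2)·(1/10) − 3 = -16/5.
For General C: with q = P(C1), equating M's and B's payoffs gives −9q + 4 = q − 4 ⇒ q = 4/5.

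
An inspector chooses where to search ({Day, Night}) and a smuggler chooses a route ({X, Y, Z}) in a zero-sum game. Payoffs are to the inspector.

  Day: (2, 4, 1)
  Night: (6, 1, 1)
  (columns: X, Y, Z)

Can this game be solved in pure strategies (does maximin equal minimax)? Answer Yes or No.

Yes

Row minima: Day → 1, Night → 1; maximin = 1.
Column maxima: X → 6, Y → 4, Z → 1; minimax = 1.
maximin = minimax = 1, so a saddle point exists.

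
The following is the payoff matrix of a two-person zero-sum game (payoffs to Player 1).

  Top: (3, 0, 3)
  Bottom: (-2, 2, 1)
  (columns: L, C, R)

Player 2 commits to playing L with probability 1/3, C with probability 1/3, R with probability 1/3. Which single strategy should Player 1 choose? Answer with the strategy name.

Expected payoff of Top: (1/3)·3 + (1/3)·0 + (1/3)·3 = 2.
Expected payoff of Bottom: (1/3)·(-2) + (1/3)·2 + (1/3)·1 = 1/3.
The largest is 2, so Player 1's best response is Top.

Top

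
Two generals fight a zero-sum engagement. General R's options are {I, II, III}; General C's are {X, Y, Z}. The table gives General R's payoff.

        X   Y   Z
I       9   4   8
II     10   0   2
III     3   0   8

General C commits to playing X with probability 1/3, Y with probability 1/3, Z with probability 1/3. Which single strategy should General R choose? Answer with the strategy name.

Expected payoff of I: (1/3)·9 + (1/3)·4 + (1/3)·8 = 7.
Expected payoff of II: (1/3)·10 + (1/3)·0 + (1/3)·2 = 4.
Expected payoff of III: (1/3)·3 + (1/3)·0 + (1/3)·8 = 11/3.
The largest is 7, so General R's best response is I.

I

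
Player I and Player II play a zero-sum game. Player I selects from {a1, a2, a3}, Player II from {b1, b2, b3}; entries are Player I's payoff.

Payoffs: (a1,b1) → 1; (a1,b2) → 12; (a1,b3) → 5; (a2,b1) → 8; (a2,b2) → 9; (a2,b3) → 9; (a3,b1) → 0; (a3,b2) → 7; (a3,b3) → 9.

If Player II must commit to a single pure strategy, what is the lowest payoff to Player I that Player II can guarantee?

8

Column maxima: b1 → 8, b2 → 12, b3 → 9.
The smallest of these is 8.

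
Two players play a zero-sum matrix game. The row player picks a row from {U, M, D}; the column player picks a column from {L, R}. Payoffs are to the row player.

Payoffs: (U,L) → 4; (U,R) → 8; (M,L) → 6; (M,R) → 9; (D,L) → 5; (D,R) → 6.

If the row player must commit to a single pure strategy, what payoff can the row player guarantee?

6

Row minima: U → 4, M → 6, D → 5.
The best of these is 6.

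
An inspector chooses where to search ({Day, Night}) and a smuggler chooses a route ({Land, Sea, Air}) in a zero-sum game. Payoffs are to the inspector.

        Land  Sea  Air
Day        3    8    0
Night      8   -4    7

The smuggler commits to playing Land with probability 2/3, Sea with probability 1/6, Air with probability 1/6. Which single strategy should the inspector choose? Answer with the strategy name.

Night

Expected payoff of Day: (2/3)·3 + (1/6)·8 + (1/6)·0 = 10/3.
Expected payoff of Night: (2/3)·8 + (1/6)·(-4) + (1/6)·7 = 35/6.
The largest is 35/6, so the inspector's best response is Night.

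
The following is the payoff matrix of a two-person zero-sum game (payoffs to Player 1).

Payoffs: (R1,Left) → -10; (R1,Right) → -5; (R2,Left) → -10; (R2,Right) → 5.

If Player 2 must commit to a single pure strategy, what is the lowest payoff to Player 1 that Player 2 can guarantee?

-10

Column maxima: Left → -10, Right → 5.
The smallest of these is -10.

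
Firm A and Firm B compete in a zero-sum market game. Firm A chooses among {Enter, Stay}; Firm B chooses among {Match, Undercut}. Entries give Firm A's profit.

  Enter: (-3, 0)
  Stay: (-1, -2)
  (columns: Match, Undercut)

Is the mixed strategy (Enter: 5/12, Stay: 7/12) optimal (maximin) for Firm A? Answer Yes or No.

Against Match this mix gives (5/12)·(-3) + (7/12)·(-1) = -11/6.
Against Undercut this mix gives (5/12)·0 + (7/12)·(-2) = -7/6.
Firm B will play Match, holding Firm A to -11/6. Shifting weight toward the row that does better against Match would raise this floor (the equalizing mix achieves -3/2 against both Match and Undercut), so the proposed strategy is not optimal.

No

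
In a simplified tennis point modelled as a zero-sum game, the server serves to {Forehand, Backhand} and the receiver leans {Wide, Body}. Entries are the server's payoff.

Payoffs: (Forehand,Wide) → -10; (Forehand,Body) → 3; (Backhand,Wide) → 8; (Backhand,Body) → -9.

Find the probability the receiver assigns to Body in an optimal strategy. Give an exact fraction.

3/5

Row minima: Forehand → -10, Backhand → -9; maximin = -9.
Column maxima: Wide → 8, Body → 3; minimax = 3.
-9 ≠ 3, so there is no saddle point; optimal play is mixed.
Let the server play Forehand with probability p. Expected payoff against Wide: (-10)p + 8(1−p) = −18p + 8; against Body: 3p + (-9)(1−p) = 12p − 9.
Setting these equal: −18p + 8 = 12p − 9 ⇒ −30p = -17 ⇒ p = 17/30, and the value is (-18)·(17/30) + 8 = -11/5.
For the receiver: with q = P(Wide), equating Forehand's and Backhand's payoffs gives −13q + 3 = 17q − 9 ⇒ q = 2/5.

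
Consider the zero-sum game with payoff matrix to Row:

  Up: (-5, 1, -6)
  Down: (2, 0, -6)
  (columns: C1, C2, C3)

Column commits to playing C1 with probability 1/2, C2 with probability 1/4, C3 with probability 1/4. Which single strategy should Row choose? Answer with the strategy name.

Expected payoff of Up: (1/2)·(-5) + (1/4)·1 + (1/4)·(-6) = -15/4.
Expected payoff of Down: (1/2)·2 + (1/4)·0 + (1/4)·(-6) = -1/2.
The largest is -1/2, so Row's best response is Down.

Down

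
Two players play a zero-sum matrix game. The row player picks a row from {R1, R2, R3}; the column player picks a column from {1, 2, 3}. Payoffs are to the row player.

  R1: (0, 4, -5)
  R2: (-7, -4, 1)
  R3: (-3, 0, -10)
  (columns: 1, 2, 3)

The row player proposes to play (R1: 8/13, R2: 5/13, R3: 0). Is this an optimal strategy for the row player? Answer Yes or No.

Against 1 this mix gives (8/13)·0 + (5/13)·(-7) = -35/13.
Against 2 this mix gives (8/13)·4 + (5/13)·(-4) = 12/13.
Against 3 this mix gives (8/13)·(-5) + (5/13)·1 = -35/13.
All of the column player's active replies (1, 3) yield -35/13, and no column does worse for the row player. The mix makes the column player indifferent and guarantees -35/13, so it is optimal.

Yes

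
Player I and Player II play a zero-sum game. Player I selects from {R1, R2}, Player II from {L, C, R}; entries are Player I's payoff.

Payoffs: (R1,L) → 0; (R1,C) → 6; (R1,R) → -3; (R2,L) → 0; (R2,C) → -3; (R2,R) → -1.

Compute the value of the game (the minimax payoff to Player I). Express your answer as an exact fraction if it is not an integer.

Row minima: R1 → -3, R2 → -3; maximin = -3.
Column maxima: L → 0, C → 6, R → -1; minimax = -1.
-3 ≠ -1, so there is no saddle point; optimal play is mixed.
L is strictly dominated by R (it gives Player I strictly more in every row), so Player II never plays it.
On the remaining 2×2 (R1, R2 vs C, R):
Let Player I play R1 with probability p. Expected payoff against C: 6p + (-3)(1−p) = 9p − 3; against R: (-3)p + (-1)(1−p) = −2p − 1.
Setting these equal: 9p − 3 = −2p − 1 ⇒ 11p = 2 ⇒ p = 2/11, and the value is (9)·(2/11) − 3 = -15/11.
For Player II: with q = P(C), equating R1's and R2's payoffs gives 9q − 3 = −2q − 1 ⇒ q = 2/11.

-15/11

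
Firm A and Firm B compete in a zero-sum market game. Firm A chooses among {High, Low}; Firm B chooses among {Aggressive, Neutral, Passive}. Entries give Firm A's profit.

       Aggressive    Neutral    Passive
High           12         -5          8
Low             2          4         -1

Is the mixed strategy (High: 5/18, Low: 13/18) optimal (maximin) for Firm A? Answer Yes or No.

Yes

Against Aggressive this mix gives (5/18)·12 + (13/18)·2 = 43/9.
Against Neutral this mix gives (5/18)·(-5) + (13/18)·4 = 3/2.
Against Passive this mix gives (5/18)·8 + (13/18)·(-1) = 3/2.
All of Firm B's active replies (Neutral, Passive) yield 3/2, and no column does worse for Firm A. The mix makes Firm B indifferent and guarantees 3/2, so it is optimal.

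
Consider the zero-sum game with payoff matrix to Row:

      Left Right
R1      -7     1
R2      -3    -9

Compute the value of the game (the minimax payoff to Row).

-33/7

Row minima: R1 → -7, R2 → -9; maximin = -7.
Column maxima: Left → -3, Right → 1; minimax = -3.
-7 ≠ -3, so there is no saddle point; optimal play is mixed.
Let Row play R1 with probability p. Expected payoff against Left: (-7)p + (-3)(1−p) = −4p − 3; against Right: 1p + (-9)(1−p) = 10p − 9.
Setting these equal: −4p − 3 = 10p − 9 ⇒ −14p = -6 ⇒ p = 3/7, and the value is (-4)·(3/7) − 3 = -33/7.
For Column: with q = P(Left), equating R1's and R2's payoffs gives −8q + 1 = 6q − 9 ⇒ q = 5/7.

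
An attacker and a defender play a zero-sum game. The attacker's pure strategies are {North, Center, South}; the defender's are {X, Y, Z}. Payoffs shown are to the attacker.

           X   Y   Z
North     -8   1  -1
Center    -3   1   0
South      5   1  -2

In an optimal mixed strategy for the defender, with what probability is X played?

1/5

Row minima: North → -8, Center → -3, South → -2; maximin = -2.
Column maxima: X → 5, Y → 1, Z → 0; minimax = 0.
-2 ≠ 0, so there is no saddle point; optimal play is mixed.
Y is strictly dominated by Z (it gives the attacker strictly more in every row), so the defender never plays it.
With Y eliminated, North is strictly dominated by Center (Center gives the attacker strictly more in every remaining column), so the attacker never plays it.
On the remaining 2×2 (Center, South vs X, Z):
Let the attacker play Center with probability p. Expected payoff against X: (-3)p + 5(1−p) = −8p + 5; against Z: 0p + (-2)(1−p) = 2p − 2.
Setting these equal: −8p + 5 = 2p − 2 ⇒ −10p = -7 ⇒ p = 7/10, and the value is (-8)·(7/10) + 5 = -3/5.
For the defender: with q = P(X), equating Center's and South's payoffs gives −3q = 7q − 2 ⇒ q = 1/5.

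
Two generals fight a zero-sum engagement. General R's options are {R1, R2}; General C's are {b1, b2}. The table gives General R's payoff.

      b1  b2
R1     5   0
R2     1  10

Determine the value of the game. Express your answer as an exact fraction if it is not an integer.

25/7

Row minima: R1 → 0, R2 → 1; maximin = 1.
Column maxima: b1 → 5, b2 → 10; minimax = 5.
1 ≠ 5, so there is no saddle point; optimal play is mixed.
Let General R play R1 with probability p. Expected payoff against b1: 5p + 1(1−p) = 4p + 1; against b2: 0p + 10(1−p) = −10p + 10.
Setting these equal: 4p + 1 = −10p + 10 ⇒ 14p = 9 ⇒ p = 9/14, and the value is (4)·(9/14) + 1 = 25/7.
For General C: with q = P(b1), equating R1's and R2's payoffs gives 5q = −9q + 10 ⇒ q = 5/7.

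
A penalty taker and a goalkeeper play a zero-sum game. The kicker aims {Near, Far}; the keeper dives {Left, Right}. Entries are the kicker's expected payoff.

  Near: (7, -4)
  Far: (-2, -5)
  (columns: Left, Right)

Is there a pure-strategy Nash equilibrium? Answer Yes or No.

Row minima: Near → -4, Far → -5; maximin = -4.
Column maxima: Left → 7, Right → -4; minimax = -4.
maximin = minimax = -4, so a saddle point exists.

Yes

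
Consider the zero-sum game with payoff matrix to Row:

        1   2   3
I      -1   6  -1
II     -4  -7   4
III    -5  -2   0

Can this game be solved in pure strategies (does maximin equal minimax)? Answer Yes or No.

Yes

Row minima: I → -1, II → -7, III → -5; maximin = -1.
Column maxima: 1 → -1, 2 → 6, 3 → 4; minimax = -1.
maximin = minimax = -1, so a saddle point exists.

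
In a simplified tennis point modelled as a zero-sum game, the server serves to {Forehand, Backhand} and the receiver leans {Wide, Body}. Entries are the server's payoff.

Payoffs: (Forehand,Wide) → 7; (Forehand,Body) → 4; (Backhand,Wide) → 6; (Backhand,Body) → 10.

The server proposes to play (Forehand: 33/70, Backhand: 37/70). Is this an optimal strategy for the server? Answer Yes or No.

Against Wide this mix gives (33/70)·7 + (37/70)·6 = 453/70.
Against Body this mix gives (33/70)·4 + (37/70)·10 = 251/35.
The receiver will play Wide, holding the server to 453/70. Shifting weight toward the row that does better against Wide would raise this floor (the equalizing mix achieves 46/7 against both Wide and Body), so the proposed strategy is not optimal.

No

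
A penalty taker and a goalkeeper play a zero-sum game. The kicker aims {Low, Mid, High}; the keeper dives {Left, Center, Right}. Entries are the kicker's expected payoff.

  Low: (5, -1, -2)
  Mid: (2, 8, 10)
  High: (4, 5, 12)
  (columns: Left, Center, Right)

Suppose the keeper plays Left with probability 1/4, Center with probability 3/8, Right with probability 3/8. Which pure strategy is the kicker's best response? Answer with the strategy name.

High

Expected payoff of Low: (1/4)·5 + (3/8)·(-1) + (3/8)·(-2) = 1/8.
Expected payoff of Mid: (1/4)·2 + (3/8)·8 + (3/8)·10 = 29/4.
Expected payoff of High: (1/4)·4 + (3/8)·5 + (3/8)·12 = 59/8.
The largest is 59/8, so the kicker's best response is High.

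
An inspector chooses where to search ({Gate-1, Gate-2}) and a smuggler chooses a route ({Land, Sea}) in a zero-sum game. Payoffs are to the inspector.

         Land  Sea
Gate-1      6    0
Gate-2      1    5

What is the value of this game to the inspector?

3

Row minima: Gate-1 → 0, Gate-2 → 1; maximin = 1.
Column maxima: Land → 6, Sea → 5; minimax = 5.
1 ≠ 5, so there is no saddle point; optimal play is mixed.
Let the inspector play Gate-1 with probability p. Expected payoff against Land: 6p + 1(1−p) = 5p + 1; against Sea: 0p + 5(1−p) = −5p + 5.
Setting these equal: 5p + 1 = −5p + 5 ⇒ 10p = 4 ⇒ p = 2/5, and the value is (5)·(2/5) + 1 = 3.
For the smuggler: with q = P(Land), equating Gate-1's and Gate-2's payoffs gives 6q = −4q + 5 ⇒ q = 1/2.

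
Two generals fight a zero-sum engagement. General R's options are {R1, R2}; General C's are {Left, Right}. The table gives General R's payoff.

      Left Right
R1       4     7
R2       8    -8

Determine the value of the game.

88/19

Row minima: R1 → 4, R2 → -8; maximin = 4.
Column maxima: Left → 8, Right → 7; minimax = 7.
4 ≠ 7, so there is no saddle point; optimal play is mixed.
Let General R play R1 with probability p. Expected payoff against Left: 4p + 8(1−p) = −4p + 8; against Right: 7p + (-8)(1−p) = 15p − 8.
Setting these equal: −4p + 8 = 15p − 8 ⇒ −19p = -16 ⇒ p = 16/19, and the value is (-4)·(16/19) + 8 = 88/19.
For General C: with q = P(Left), equating R1's and R2's payoffs gives −3q + 7 = 16q − 8 ⇒ q = 15/19.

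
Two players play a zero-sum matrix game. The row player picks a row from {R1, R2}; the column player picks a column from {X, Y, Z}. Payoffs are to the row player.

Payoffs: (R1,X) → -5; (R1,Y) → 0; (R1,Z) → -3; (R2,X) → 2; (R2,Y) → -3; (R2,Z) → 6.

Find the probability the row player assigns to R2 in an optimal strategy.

Row minima: R1 → -5, R2 → -3; maximin = -3.
Column maxima: X → 2, Y → 0, Z → 6; minimax = 0.
-3 ≠ 0, so there is no saddle point; optimal play is mixed.
Z is strictly dominated by X (it gives the row player strictly more in every row), so the column player never plays it.
On the remaining 2×2 (R1, R2 vs X, Y):
Let the row player play R1 with probability p. Expected payoff against X: (-5)p + 2(1−p) = −7p + 2; against Y: 0p + (-3)(1−p) = 3p − 3.
Setting these equal: −7p + 2 = 3p − 3 ⇒ −10p = -5 ⇒ p = 1/2, and the value is (-7)·(1/2) + 2 = -3/2.
For the column player: with q = P(X), equating R1's and R2's payoffs gives −5q = 5q − 3 ⇒ q = 3/10.

1/2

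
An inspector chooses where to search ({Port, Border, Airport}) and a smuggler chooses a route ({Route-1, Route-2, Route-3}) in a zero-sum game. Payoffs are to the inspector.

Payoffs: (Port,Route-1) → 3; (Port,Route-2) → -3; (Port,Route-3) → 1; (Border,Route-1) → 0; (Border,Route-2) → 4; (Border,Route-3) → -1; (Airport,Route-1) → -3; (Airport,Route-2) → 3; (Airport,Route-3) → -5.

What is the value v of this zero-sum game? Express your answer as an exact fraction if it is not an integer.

Row minima: Port → -3, Border → -1, Airport → -5; maximin = -1.
Column maxima: Route-1 → 3, Route-2 → 4, Route-3 → 1; minimax = 1.
-1 ≠ 1, so there is no saddle point; optimal play is mixed.
Airport is strictly dominated by Border, so the inspector never plays it.
Route-1 is strictly dominated by Route-3 (it gives the inspector strictly more in every row), so the smuggler never plays it.
On the remaining 2×2 (Port, Border vs Route-2, Route-3):
Let the inspector play Port with probability p. Expected payoff against Route-2: (-3)p + 4(1−p) = −7p + 4; against Route-3: 1p + (-1)(1−p) = 2p − 1.
Setting these equal: −7p + 4 = 2p − 1 ⇒ −9p = -5 ⇒ p = 5/9, and the value is (-7)·(5/9) + 4 = 1/9.
For the smuggler: with q = P(Route-2), equating Port's and Border's payoffs gives −4q + 1 = 5q − 1 ⇒ q = 2/9.

1/9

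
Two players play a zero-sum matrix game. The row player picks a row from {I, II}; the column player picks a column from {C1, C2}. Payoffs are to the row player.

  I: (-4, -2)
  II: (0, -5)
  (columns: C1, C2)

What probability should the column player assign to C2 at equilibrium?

Row minima: I → -4, II → -5; maximin = -4.
Column maxima: C1 → 0, C2 → -2; minimax = -2.
-4 ≠ -2, so there is no saddle point; optimal play is mixed.
Let the row player play I with probability p. Expected payoff against C1: (-4)p + 0(1−p) = −4p; against C2: (-2)p + (-5)(1−p) = 3p − 5.
Setting these equal: −4p = 3p − 5 ⇒ −7p = -5 ⇒ p = 5/7, and the value is (-4)·(5/7) = -20/7.
For the column player: with q = P(C1), equating I's and II's payoffs gives −2q − 2 = 5q − 5 ⇒ q = 3/7.

4/7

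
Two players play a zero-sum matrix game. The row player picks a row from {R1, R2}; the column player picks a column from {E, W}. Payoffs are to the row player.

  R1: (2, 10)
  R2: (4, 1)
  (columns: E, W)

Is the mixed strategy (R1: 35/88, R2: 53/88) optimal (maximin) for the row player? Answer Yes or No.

Against E this mix gives (35/88)·2 + (53/88)·4 = 141/44.
Against W this mix gives (35/88)·10 + (53/88)·1 = 403/88.
The column player will play E, holding the row player to 141/44. Shifting weight toward the row that does better against E would raise this floor (the equalizing mix achieves 38/11 against both E and W), so the proposed strategy is not optimal.

No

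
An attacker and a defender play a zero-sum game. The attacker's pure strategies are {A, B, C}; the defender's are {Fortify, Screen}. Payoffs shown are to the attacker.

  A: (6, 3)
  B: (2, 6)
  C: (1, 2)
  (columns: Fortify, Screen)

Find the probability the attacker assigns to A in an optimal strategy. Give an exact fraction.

4/7

Row minima: A → 3, B → 2, C → 1; maximin = 3.
Column maxima: Fortify → 6, Screen → 6; minimax = 6.
3 ≠ 6, so there is no saddle point; optimal play is mixed.
C is strictly dominated by A, so the attacker never plays it.
On the remaining 2×2 (A, B vs Fortify, Screen):
Let the attacker play A with probability p. Expected payoff against Fortify: 6p + 2(1−p) = 4p + 2; against Screen: 3p + 6(1−p) = −3p + 6.
Setting these equal: 4p + 2 = −3p + 6 ⇒ 7p = 4 ⇒ p = 4/7, and the value is (4)·(4/7) + 2 = 30/7.
For the defender: with q = P(Fortify), equating A's and B's payoffs gives 3q + 3 = −4q + 6 ⇒ q = 3/7.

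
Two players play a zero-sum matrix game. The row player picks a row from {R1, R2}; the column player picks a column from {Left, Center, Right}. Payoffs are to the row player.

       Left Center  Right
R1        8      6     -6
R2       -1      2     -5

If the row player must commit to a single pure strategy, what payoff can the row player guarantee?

Row minima: R1 → -6, R2 → -5.
The best of these is -5.

-5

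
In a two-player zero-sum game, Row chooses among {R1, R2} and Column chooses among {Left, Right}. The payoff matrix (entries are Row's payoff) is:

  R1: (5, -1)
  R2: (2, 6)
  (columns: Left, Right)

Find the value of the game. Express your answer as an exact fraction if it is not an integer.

16/5

Row minima: R1 → -1, R2 → 2; maximin = 2.
Column maxima: Left → 5, Right → 6; minimax = 5.
2 ≠ 5, so there is no saddle point; optimal play is mixed.
Let Row play R1 with probability p. Expected payoff against Left: 5p + 2(1−p) = 3p + 2; against Right: (-1)p + 6(1−p) = −7p + 6.
Setting these equal: 3p + 2 = −7p + 6 ⇒ 10p = 4 ⇒ p = 2/5, and the value is (3)·(2/5) + 2 = 16/5.
For Column: with q = P(Left), equating R1's and R2's payoffs gives 6q − 1 = −4q + 6 ⇒ q = 7/10.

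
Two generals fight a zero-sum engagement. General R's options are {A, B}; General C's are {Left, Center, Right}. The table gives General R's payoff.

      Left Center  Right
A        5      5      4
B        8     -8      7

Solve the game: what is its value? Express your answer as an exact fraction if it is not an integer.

Row minima: A → 4, B → -8; maximin = 4.
Column maxima: Left → 8, Center → 5, Right → 7; minimax = 5.
4 ≠ 5, so there is no saddle point; optimal play is mixed.
Left is strictly dominated by Right (it gives General R strictly more in every row), so General C never plays it.
On the remaining 2×2 (A, B vs Center, Right):
Let General R play A with probability p. Expected payoff against Center: 5p + (-8)(1−p) = 13p − 8; against Right: 4p + 7(1−p) = −3p + 7.
Setting these equal: 13p − 8 = −3p + 7 ⇒ 16p = 15 ⇒ p = 15/16, and the value is (13)·(15/16) − 8 = 67/16.
For General C: with q = P(Center), equating A's and B's payoffs gives q + 4 = −15q + 7 ⇒ q = 3/16.

67/16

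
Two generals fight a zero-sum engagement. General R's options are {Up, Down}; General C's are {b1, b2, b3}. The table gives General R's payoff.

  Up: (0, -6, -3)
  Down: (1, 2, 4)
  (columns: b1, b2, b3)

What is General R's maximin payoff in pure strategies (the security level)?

1

Row minima: Up → -6, Down → 1.
The best of these is 1.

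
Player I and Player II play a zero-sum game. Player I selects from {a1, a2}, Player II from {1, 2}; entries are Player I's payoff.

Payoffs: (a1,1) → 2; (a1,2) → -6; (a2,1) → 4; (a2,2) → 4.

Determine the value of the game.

Row minima: a1 → -6, a2 → 4; maximin = 4.
Column maxima: 1 → 4, 2 → 4; minimax = 4.
Since maximin = minimax = 4, there is a saddle point and the value is 4.

4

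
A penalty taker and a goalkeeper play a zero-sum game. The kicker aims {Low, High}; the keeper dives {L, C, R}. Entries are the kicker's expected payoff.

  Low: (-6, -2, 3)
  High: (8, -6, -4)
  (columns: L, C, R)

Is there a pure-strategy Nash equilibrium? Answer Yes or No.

Row minima: Low → -6, High → -6; maximin = -6.
Column maxima: L → 8, C → -2, R → 3; minimax = -2.
-6 ≠ -2, so no pure-strategy equilibrium exists.

No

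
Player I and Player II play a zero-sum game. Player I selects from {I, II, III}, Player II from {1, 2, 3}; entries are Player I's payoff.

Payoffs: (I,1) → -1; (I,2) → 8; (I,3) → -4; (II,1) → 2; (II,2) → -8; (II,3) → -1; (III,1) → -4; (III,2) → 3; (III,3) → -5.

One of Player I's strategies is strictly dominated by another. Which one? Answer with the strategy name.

III

I gives a strictly higher payoff than III against every column: -1 > -4, 8 > 3, -4 > -5.
So III is strictly dominated and Player I never plays it.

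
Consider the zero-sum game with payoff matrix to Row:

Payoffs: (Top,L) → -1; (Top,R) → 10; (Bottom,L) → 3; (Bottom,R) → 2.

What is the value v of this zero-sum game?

8/3

Row minima: Top → -1, Bottom → 2; maximin = 2.
Column maxima: L → 3, R → 10; minimax = 3.
2 ≠ 3, so there is no saddle point; optimal play is mixed.
Let Row play Top with probability p. Expected payoff against L: (-1)p + 3(1−p) = −4p + 3; against R: 10p + 2(1−p) = 8p + 2.
Setting these equal: −4p + 3 = 8p + 2 ⇒ −12p = -1 ⇒ p = 1/12, and the value is (-4)·(1/12) + 3 = 8/3.
For Column: with q = P(L), equating Top's and Bottom's payoffs gives −11q + 10 = q + 2 ⇒ q = 2/3.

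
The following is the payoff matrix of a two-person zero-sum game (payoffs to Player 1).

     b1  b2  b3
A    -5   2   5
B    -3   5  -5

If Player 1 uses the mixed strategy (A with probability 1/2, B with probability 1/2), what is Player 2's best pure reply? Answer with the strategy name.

b1

If Player 2 plays b1, Player 1's expected payoff is (1/2)·(-5) + (1/2)·(-3) = -4.
If Player 2 plays b2, Player 1's expected payoff is (1/2)·2 + (1/2)·5 = 7/2.
If Player 2 plays b3, Player 1's expected payoff is (1/2)·5 + (1/2)·(-5) = 0.
Player 2 minimizes Player 1's payoff; the smallest is -4, so the best response is b1.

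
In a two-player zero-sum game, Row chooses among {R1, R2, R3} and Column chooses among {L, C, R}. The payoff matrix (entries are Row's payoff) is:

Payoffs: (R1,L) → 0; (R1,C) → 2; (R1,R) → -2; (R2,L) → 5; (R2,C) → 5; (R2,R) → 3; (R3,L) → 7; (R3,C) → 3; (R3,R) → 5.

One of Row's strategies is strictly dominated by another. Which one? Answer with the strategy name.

R1

R2 gives a strictly higher payoff than R1 against every column: 5 > 0, 5 > 2, 3 > -2.
So R1 is strictly dominated and Row never plays it.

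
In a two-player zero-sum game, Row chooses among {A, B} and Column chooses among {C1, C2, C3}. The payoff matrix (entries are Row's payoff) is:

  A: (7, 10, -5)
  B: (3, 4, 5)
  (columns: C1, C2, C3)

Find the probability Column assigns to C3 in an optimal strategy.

Row minima: A → -5, B → 3; maximin = 3.
Column maxima: C1 → 7, C2 → 10, C3 → 5; minimax = 5.
3 ≠ 5, so there is no saddle point; optimal play is mixed.
C2 is strictly dominated by C1 (it gives Row strictly more in every row), so Column never plays it.
On the remaining 2×2 (A, B vs C1, C3):
Let Row play A with probability p. Expected payoff against C1: 7p + 3(1−p) = 4p + 3; against C3: (-5)p + 5(1−p) = −10p + 5.
Setting these equal: 4p + 3 = −10p + 5 ⇒ 14p = 2 ⇒ p = 1/7, and the value is (4)·(1/7) + 3 = 25/7.
For Column: with q = P(C1), equating A's and B's payoffs gives 12q − 5 = −2q + 5 ⇒ q = 5/7.

2/7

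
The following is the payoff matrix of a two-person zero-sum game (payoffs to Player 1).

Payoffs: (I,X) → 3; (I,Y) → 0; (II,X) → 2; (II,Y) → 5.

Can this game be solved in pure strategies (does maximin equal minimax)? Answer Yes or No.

Row minima: I → 0, II → 2; maximin = 2.
Column maxima: X → 3, Y → 5; minimax = 3.
2 ≠ 3, so no pure-strategy equilibrium exists.

No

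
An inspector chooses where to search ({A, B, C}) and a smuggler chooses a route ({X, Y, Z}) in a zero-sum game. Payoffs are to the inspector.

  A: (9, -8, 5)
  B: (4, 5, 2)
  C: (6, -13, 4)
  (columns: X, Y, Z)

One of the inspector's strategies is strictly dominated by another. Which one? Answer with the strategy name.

C

A gives a strictly higher payoff than C against every column: 9 > 6, -8 > -13, 5 > 4.
So C is strictly dominated and the inspector never plays it.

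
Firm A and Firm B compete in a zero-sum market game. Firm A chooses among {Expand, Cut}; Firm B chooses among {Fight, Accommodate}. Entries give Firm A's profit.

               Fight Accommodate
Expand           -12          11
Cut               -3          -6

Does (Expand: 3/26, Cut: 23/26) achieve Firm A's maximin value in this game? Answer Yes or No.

Against Fight this mix gives (3/26)·(-12) + (23/26)·(-3) = -105/26.
Against Accommodate this mix gives (3/26)·11 + (23/26)·(-6) = -105/26.
All of Firm B's active replies (Fight, Accommodate) yield -105/26, and no column does worse for Firm A. The mix makes Firm B indifferent and guarantees -105/26, so it is optimal.

Yes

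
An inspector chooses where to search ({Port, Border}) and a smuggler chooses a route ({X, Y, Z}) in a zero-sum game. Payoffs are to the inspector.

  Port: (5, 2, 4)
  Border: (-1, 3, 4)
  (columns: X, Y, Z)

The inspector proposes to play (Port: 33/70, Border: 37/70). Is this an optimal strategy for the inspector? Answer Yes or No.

No

Against X this mix gives (33/70)·5 + (37/70)·(-1) = 64/35.
Against Y this mix gives (33/70)·2 + (37/70)·3 = 177/70.
Against Z this mix gives (33/70)·4 + (37/70)·4 = 4.
The smuggler will play X, holding the inspector to 64/35. Shifting weight toward the row that does better against X would raise this floor (the equalizing mix achieves 17/7 against both X and Y), so the proposed strategy is not optimal.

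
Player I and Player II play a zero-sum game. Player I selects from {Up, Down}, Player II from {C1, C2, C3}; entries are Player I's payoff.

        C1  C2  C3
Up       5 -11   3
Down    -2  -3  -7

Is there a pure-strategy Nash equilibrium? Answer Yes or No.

Row minima: Up → -11, Down → -7; maximin = -7.
Column maxima: C1 → 5, C2 → -3, C3 → 3; minimax = -3.
-7 ≠ -3, so no pure-strategy equilibrium exists.

No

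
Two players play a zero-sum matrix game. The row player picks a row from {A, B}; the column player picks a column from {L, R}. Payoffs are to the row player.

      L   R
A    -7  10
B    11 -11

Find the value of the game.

Row minima: A → -7, B → -11; maximin = -7.
Column maxima: L → 11, R → 10; minimax = 10.
-7 ≠ 10, so there is no saddle point; optimal play is mixed.
Let the row player play A with probability p. Expected payoff against L: (-7)p + 11(1−p) = −18p + 11; against R: 10p + (-11)(1−p) = 21p − 11.
Setting these equal: −18p + 11 = 21p − 11 ⇒ −39p = -22 ⇒ p = 22/39, and the value is (-18)·(22/39) + 11 = 11/13.
For the column player: with q = P(L), equating A's and B's payoffs gives −17q + 10 = 22q − 11 ⇒ q = 7/13.

11/13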